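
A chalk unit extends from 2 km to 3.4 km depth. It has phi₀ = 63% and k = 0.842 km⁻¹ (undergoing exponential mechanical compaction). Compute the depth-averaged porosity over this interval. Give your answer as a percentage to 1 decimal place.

6.9%

⟨phi⟩ = (1/(d₂−d₁)) ∫ phi₀ e^(−kd) dd = phi₀·(e^(−k·d₁) − e^(−k·d₂)) / (k·(d₂−d₁))
e^(−0.842×2) = 0.1856; e^(−0.842×3.4) = 0.0571
⟨phi⟩ = 0.63 × (0.1856 − 0.0571) / (0.842 × 1.4) = 0.63 × 0.1090 = 0.0687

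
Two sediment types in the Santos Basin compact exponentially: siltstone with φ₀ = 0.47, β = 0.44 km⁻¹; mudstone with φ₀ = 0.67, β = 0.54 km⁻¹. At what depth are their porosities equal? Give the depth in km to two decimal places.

3.55 km

Set φ₀ₐ e^(−βₐd) = φ₀ᵦ e^(−βᵦd) ⇒ ln(φ₀ₐ/φ₀ᵦ) = (βₐ − βᵦ)·d
d = ln(0.47/0.67) / (0.44 − 0.54) = -0.3545 / -0.1 = 3.545 km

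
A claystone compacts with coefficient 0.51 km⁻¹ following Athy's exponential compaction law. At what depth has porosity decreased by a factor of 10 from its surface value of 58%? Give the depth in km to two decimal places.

n/n₀ = 1/10 ⇒ exp(−c·d) = 1/10 ⇒ d = ln(10) / c
d = 2.3026 / 0.51 = 4.515 km

4.51 km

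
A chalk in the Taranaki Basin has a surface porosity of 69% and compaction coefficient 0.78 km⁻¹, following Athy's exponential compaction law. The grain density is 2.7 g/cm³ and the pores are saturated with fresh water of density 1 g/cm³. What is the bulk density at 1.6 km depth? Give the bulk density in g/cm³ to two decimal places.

2.36 g/cm³

Porosity at depth: φ = 0.69·exp(−0.78×1.6) = 0.69×0.2871 = 0.1981
Bulk density: ρ_b = (1−φ)ρ_g + φ·ρ_f = 0.8019×2.7 + 0.1981×1
       = 2.165 + 0.198 = 2.363 g/cm³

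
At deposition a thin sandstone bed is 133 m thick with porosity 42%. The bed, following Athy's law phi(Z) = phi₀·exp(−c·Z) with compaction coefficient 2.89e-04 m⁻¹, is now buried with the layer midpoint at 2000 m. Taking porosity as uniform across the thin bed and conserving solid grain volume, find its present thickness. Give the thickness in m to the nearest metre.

101 m

Working in km (1 km = 1000 m; c in km⁻¹ = c in m⁻¹ × 1000):
Porosity at 2 km: phi = 0.42·exp(−0.289×2) = 0.2356
Solid-volume conservation: h(1−phi) = h₀(1−phi₀) ⇒ h = h₀·(1−phi₀)/(1−phi)
h = 0.133 × (1 − 0.42)/(1 − 0.2356) = 0.133 × 0.7588 = 0.1009 km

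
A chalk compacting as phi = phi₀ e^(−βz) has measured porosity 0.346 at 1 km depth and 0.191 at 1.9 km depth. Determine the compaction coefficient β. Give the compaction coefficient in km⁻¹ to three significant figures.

Athy: phi(z) = phi₀ e^(−βz) ⇒ phi₁/phi₂ = e^{β(z₂−z₁)} ⇒ β = ln(phi₁/phi₂)/(z₂−z₁)
β = ln(0.346/0.191) / (1.9 − 1) = ln(1.812) / 0.9 = 0.5942 / 0.9 = 0.6602 km⁻¹

0.660 km⁻¹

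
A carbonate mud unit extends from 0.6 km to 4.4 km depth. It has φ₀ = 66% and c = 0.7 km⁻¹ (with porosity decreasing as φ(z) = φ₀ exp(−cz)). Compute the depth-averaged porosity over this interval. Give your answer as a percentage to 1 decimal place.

⟨φ⟩ = (1/(z₂−z₁)) ∫ φ₀ e^(−cz) dz = φ₀·(e^(−c·z₁) − e^(−c·z₂)) / (c·(z₂−z₁))
e^(−0.7×0.6) = 0.6570; e^(−0.7×4.4) = 0.0460
⟨φ⟩ = 0.66 × (0.6570 − 0.0460) / (0.7 × 3.8) = 0.66 × 0.2297 = 0.1516

15.2%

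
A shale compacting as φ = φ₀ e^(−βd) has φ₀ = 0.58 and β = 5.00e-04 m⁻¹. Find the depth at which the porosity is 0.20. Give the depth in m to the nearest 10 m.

Working in km (1 km = 1000 m; β in km⁻¹ = β in m⁻¹ × 1000):
Invert Athy's law: d = ln(φ₀/φ) / β
d = ln(0.58/0.2) / 0.5 = ln(2.9) / 0.5 = 1.0647 / 0.5 = 2.129 km

2130 m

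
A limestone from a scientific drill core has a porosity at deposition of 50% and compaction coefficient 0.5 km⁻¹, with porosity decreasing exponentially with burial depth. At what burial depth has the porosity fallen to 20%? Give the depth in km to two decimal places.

1.83 km

Invert Athy's law: Z = ln(φ₀/φ) / c
Z = ln(0.5/0.2) / 0.5 = ln(2.5) / 0.5 = 0.9163 / 0.5 = 1.833 km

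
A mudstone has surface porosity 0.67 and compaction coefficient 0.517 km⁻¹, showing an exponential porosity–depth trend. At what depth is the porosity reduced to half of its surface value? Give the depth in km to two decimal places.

phi/phi₀ = 1/2 ⇒ exp(−c·d) = 1/2 ⇒ d = ln(2) / c
d = 0.6931 / 0.517 = 1.341 km

1.34 km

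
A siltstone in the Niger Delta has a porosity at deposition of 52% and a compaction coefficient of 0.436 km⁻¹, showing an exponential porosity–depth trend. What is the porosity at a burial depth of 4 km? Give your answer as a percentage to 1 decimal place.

phi = phi₀·exp(−β·Z) = 0.52 × exp(−0.436 × 4) = 0.52 × exp(−1.744)
  = 0.52 × 0.1748 = 0.0909

9.1%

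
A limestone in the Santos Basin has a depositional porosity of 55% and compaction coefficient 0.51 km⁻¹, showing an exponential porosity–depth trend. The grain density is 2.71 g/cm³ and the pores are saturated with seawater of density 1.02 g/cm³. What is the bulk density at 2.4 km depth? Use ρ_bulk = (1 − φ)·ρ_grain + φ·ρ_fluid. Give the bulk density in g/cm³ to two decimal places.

Porosity at depth: n = 0.55·exp(−0.51×2.4) = 0.55×0.2941 = 0.1617
Bulk density: ρ_b = (1−n)ρ_g + n·ρ_f = 0.8383×2.71 + 0.1617×1.02
       = 2.272 + 0.165 = 2.437 g/cm³

2.44 g/cm³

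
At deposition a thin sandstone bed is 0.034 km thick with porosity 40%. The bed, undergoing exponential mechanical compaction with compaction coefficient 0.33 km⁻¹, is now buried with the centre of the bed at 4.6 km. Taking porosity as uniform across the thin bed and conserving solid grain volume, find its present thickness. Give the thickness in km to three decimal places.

0.022 km

Porosity at 4.6 km: φ = 0.4·exp(−0.33×4.6) = 0.0877
Solid-volume conservation: h(1−φ) = h₀(1−φ₀) ⇒ h = h₀·(1−φ₀)/(1−φ)
h = 0.034 × (1 − 0.4)/(1 − 0.0877) = 0.034 × 0.6576 = 0.0224 km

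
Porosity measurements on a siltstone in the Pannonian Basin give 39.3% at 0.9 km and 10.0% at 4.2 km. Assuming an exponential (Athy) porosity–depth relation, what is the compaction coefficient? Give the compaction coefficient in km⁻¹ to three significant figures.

Athy: phi(z) = phi₀ e^(−kz) ⇒ phi₁/phi₂ = e^{k(z₂−z₁)} ⇒ k = ln(phi₁/phi₂)/(z₂−z₁)
k = ln(0.393/0.1) / (4.2 − 0.9) = ln(3.93) / 3.3 = 1.3686 / 3.3 = 0.4147 km⁻¹

0.415 km⁻¹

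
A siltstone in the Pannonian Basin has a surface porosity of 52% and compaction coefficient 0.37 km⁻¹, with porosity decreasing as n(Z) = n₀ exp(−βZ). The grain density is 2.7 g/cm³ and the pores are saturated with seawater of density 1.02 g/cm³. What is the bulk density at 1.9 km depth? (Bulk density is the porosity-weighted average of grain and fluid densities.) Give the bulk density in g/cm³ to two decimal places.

Porosity at depth: n = 0.52·exp(−0.37×1.9) = 0.52×0.4951 = 0.2575
Bulk density: ρ_b = (1−n)ρ_g + n·ρ_f = 0.7425×2.7 + 0.2575×1.02
       = 2.005 + 0.263 = 2.267 g/cm³

2.27 g/cm³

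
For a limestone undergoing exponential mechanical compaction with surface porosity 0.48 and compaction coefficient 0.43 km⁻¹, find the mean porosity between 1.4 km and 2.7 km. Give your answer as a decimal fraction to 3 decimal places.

⟨phi⟩ = (1/(z₂−z₁)) ∫ phi₀ e^(−cz) dz = phi₀·(e^(−c·z₁) − e^(−c·z₂)) / (c·(z₂−z₁))
e^(−0.43×1.4) = 0.5477; e^(−0.43×2.7) = 0.3132
⟨phi⟩ = 0.48 × (0.5477 − 0.3132) / (0.43 × 1.3) = 0.48 × 0.4196 = 0.2014

0.201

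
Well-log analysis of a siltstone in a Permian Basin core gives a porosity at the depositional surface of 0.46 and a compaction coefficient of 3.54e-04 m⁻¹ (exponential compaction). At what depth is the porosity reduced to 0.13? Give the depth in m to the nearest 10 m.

Working in km (1 km = 1000 m; c in km⁻¹ = c in m⁻¹ × 1000):
Invert Athy's law: z = ln(phi₀/phi) / c
z = ln(0.46/0.13) / 0.354 = ln(3.538) / 0.354 = 1.2637 / 0.354 = 3.570 km

3570 m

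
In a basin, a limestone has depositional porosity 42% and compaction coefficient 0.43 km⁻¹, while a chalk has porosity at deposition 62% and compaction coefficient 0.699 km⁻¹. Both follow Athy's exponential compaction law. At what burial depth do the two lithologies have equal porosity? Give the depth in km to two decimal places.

Set phi₀ₐ e^(−cₐd) = phi₀ᵦ e^(−cᵦd) ⇒ ln(phi₀ₐ/phi₀ᵦ) = (cₐ − cᵦ)·d
d = ln(0.42/0.62) / (0.43 − 0.699) = -0.3895 / -0.269 = 1.448 km

1.45 km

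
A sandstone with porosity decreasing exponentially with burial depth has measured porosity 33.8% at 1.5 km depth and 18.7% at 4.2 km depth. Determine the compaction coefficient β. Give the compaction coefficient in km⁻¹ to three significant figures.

Athy: n(d) = n₀ e^(−βd) ⇒ n₁/n₂ = e^{β(d₂−d₁)} ⇒ β = ln(n₁/n₂)/(d₂−d₁)
β = ln(0.338/0.187) / (4.2 − 1.5) = ln(1.807) / 2.7 = 0.5919 / 2.7 = 0.2192 km⁻¹

0.219 km⁻¹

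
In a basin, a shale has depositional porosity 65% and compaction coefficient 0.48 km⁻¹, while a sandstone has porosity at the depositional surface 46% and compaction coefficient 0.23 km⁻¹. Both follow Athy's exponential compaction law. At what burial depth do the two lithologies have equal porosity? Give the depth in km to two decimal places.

1.38 km

Set phi₀ₐ e^(−kₐd) = phi₀ᵦ e^(−kᵦd) ⇒ ln(phi₀ₐ/phi₀ᵦ) = (kₐ − kᵦ)·d
d = ln(0.65/0.46) / (0.48 − 0.23) = 0.3457 / 0.25 = 1.383 km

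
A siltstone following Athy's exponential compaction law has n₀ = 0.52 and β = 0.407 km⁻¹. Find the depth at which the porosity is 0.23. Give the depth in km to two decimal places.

Invert Athy's law: Z = ln(n₀/n) / β
Z = ln(0.52/0.23) / 0.407 = ln(2.261) / 0.407 = 0.8157 / 0.407 = 2.004 km

2.00 km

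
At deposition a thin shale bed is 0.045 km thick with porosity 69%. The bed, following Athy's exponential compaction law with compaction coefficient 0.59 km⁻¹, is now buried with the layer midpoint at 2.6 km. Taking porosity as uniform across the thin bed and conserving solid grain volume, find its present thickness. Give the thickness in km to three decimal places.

Porosity at 2.6 km: φ = 0.69·exp(−0.59×2.6) = 0.1488
Solid-volume conservation: h(1−φ) = h₀(1−φ₀) ⇒ h = h₀·(1−φ₀)/(1−φ)
h = 0.045 × (1 − 0.69)/(1 − 0.1488) = 0.045 × 0.3642 = 0.0164 km

0.016 km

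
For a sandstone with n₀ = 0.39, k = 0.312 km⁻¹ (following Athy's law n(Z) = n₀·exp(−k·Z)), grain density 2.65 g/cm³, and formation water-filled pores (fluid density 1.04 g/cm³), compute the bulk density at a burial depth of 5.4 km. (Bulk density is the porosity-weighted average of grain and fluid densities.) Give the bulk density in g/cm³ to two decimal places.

2.53 g/cm³

Porosity at depth: n = 0.39·exp(−0.312×5.4) = 0.39×0.1855 = 0.0723
Bulk density: ρ_b = (1−n)ρ_g + n·ρ_f = 0.9277×2.65 + 0.0723×1.04
       = 2.458 + 0.075 = 2.534 g/cm³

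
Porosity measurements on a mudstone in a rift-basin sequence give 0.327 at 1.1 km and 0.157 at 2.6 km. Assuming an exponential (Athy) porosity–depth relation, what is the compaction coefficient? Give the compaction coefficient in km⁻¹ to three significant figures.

0.489 km⁻¹

Athy: phi(Z) = phi₀ e^(−βZ) ⇒ phi₁/phi₂ = e^{β(Z₂−Z₁)} ⇒ β = ln(phi₁/phi₂)/(Z₂−Z₁)
β = ln(0.327/0.157) / (2.6 − 1.1) = ln(2.083) / 1.5 = 0.7337 / 1.5 = 0.4891 km⁻¹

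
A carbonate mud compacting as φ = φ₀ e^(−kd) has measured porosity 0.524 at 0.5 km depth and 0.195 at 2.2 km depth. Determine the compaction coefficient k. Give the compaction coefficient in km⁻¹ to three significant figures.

0.581 km⁻¹

Athy: φ(d) = φ₀ e^(−kd) ⇒ φ₁/φ₂ = e^{k(d₂−d₁)} ⇒ k = ln(φ₁/φ₂)/(d₂−d₁)
k = ln(0.524/0.195) / (2.2 − 0.5) = ln(2.687) / 1.7 = 0.9885 / 1.7 = 0.5815 km⁻¹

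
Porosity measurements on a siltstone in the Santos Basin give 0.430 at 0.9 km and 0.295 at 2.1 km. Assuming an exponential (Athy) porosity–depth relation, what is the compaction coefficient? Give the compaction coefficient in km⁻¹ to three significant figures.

0.314 km⁻¹

Athy: phi(Z) = phi₀ e^(−βZ) ⇒ phi₁/phi₂ = e^{β(Z₂−Z₁)} ⇒ β = ln(phi₁/phi₂)/(Z₂−Z₁)
β = ln(0.43/0.295) / (2.1 − 0.9) = ln(1.458) / 1.2 = 0.3768 / 1.2 = 0.314 km⁻¹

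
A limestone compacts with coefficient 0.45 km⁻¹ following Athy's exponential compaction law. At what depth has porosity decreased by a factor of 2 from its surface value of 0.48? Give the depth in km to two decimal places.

phi/phi₀ = 1/2 ⇒ exp(−k·Z) = 1/2 ⇒ Z = ln(2) / k
Z = 0.6931 / 0.45 = 1.540 km

1.54 km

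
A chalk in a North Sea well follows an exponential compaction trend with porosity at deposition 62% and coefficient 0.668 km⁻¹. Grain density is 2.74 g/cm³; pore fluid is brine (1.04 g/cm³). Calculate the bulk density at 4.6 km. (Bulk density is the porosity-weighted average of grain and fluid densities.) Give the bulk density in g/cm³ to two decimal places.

Porosity at depth: φ = 0.62·exp(−0.668×4.6) = 0.62×0.0463 = 0.0287
Bulk density: ρ_b = (1−φ)ρ_g + φ·ρ_f = 0.9713×2.74 + 0.0287×1.04
       = 2.661 + 0.030 = 2.691 g/cm³

2.69 g/cm³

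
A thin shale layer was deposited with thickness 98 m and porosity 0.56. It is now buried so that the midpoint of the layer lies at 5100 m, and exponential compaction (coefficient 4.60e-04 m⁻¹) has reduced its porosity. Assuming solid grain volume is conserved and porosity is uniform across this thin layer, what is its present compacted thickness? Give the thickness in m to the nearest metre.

46 m

Working in km (1 km = 1000 m; c in km⁻¹ = c in m⁻¹ × 1000):
Porosity at 5.1 km: phi = 0.56·exp(−0.46×5.1) = 0.0536
Solid-volume conservation: h(1−phi) = h₀(1−phi₀) ⇒ h = h₀·(1−phi₀)/(1−phi)
h = 0.098 × (1 − 0.56)/(1 − 0.0536) = 0.098 × 0.4649 = 0.0456 km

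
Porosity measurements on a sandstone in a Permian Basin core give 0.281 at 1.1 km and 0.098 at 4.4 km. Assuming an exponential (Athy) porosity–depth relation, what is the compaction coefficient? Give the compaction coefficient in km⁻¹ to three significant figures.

Athy: n(z) = n₀ e^(−kz) ⇒ n₁/n₂ = e^{k(z₂−z₁)} ⇒ k = ln(n₁/n₂)/(z₂−z₁)
k = ln(0.281/0.098) / (4.4 − 1.1) = ln(2.867) / 3.3 = 1.0534 / 3.3 = 0.3192 km⁻¹

0.319 km⁻¹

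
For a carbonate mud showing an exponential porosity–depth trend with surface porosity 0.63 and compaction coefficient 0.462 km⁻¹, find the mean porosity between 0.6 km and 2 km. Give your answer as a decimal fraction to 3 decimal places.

0.352

⟨n⟩ = (1/(z₂−z₁)) ∫ n₀ e^(−βz) dz = n₀·(e^(−β·z₁) − e^(−β·z₂)) / (β·(z₂−z₁))
e^(−0.462×0.6) = 0.7579; e^(−0.462×2) = 0.3969
⟨n⟩ = 0.63 × (0.7579 − 0.3969) / (0.462 × 1.4) = 0.63 × 0.5581 = 0.3516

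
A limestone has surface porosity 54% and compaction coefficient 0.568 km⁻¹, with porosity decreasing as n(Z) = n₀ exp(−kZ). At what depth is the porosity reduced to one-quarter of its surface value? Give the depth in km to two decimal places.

n/n₀ = 1/4 ⇒ exp(−k·Z) = 1/4 ⇒ Z = ln(4) / k
Z = 1.3863 / 0.568 = 2.441 km

2.44 km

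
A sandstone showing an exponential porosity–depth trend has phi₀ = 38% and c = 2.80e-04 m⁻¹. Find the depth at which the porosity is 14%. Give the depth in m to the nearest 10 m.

Working in km (1 km = 1000 m; c in km⁻¹ = c in m⁻¹ × 1000):
Invert Athy's law: z = ln(phi₀/phi) / c
z = ln(0.38/0.14) / 0.28 = ln(2.714) / 0.28 = 0.9985 / 0.28 = 3.566 km

3570 m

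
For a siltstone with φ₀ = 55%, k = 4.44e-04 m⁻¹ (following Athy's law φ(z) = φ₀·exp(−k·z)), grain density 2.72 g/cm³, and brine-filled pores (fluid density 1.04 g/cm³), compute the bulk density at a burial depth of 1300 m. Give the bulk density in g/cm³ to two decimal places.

Working in km (1 km = 1000 m; k in km⁻¹ = k in m⁻¹ × 1000):
Porosity at depth: φ = 0.55·exp(−0.444×1.3) = 0.55×0.5615 = 0.3088
Bulk density: ρ_b = (1−φ)ρ_g + φ·ρ_f = 0.6912×2.72 + 0.3088×1.04
       = 1.880 + 0.321 = 2.201 g/cm³

2.20 g/cm³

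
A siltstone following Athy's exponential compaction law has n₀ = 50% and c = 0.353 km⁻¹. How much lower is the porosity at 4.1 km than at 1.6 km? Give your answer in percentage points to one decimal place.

16.7 percentage points

n(1.6) = 0.5·e^(−0.353×1.6) = 0.2842
n(4.1) = 0.5·e^(−0.353×4.1) = 0.1176
Δn = 0.2842 − 0.1176 = 0.1666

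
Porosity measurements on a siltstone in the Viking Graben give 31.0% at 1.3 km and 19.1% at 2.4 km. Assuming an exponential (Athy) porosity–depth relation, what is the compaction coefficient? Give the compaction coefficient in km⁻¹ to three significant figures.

0.440 km⁻¹

Athy: n(d) = n₀ e^(−βd) ⇒ n₁/n₂ = e^{β(d₂−d₁)} ⇒ β = ln(n₁/n₂)/(d₂−d₁)
β = ln(0.31/0.191) / (2.4 − 1.3) = ln(1.623) / 1.1 = 0.4843 / 1.1 = 0.4403 km⁻¹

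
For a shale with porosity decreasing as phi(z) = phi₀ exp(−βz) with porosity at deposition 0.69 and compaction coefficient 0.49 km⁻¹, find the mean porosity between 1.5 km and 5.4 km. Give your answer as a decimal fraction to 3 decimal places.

0.148

⟨phi⟩ = (1/(z₂−z₁)) ∫ phi₀ e^(−βz) dz = phi₀·(e^(−β·z₁) − e^(−β·z₂)) / (β·(z₂−z₁))
e^(−0.49×1.5) = 0.4795; e^(−0.49×5.4) = 0.0709
⟨phi⟩ = 0.69 × (0.4795 − 0.0709) / (0.49 × 3.9) = 0.69 × 0.2138 = 0.1475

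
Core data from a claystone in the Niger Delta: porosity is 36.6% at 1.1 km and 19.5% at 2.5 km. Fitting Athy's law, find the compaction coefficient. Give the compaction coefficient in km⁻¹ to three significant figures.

Athy: φ(d) = φ₀ e^(−kd) ⇒ φ₁/φ₂ = e^{k(d₂−d₁)} ⇒ k = ln(φ₁/φ₂)/(d₂−d₁)
k = ln(0.366/0.195) / (2.5 − 1.1) = ln(1.877) / 1.4 = 0.6296 / 1.4 = 0.4497 km⁻¹

0.450 km⁻¹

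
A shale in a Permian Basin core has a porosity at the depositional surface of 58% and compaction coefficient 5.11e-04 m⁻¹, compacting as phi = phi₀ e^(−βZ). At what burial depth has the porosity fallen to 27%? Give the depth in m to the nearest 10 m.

1500 m

Working in km (1 km = 1000 m; β in km⁻¹ = β in m⁻¹ × 1000):
Invert Athy's law: Z = ln(phi₀/phi) / β
Z = ln(0.58/0.27) / 0.511 = ln(2.148) / 0.511 = 0.7646 / 0.511 = 1.496 km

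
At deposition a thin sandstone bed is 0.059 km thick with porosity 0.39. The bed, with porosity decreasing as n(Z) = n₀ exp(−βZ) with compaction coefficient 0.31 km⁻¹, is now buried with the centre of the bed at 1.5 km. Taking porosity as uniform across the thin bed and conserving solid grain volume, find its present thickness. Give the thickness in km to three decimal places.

Porosity at 1.5 km: n = 0.39·exp(−0.31×1.5) = 0.2450
Solid-volume conservation: h(1−n) = h₀(1−n₀) ⇒ h = h₀·(1−n₀)/(1−n)
h = 0.059 × (1 − 0.39)/(1 − 0.2450) = 0.059 × 0.8079 = 0.0477 km

0.048 km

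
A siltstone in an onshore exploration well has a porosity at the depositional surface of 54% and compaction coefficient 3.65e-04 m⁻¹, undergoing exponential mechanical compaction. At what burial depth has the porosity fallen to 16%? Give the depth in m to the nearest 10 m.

Working in km (1 km = 1000 m; k in km⁻¹ = k in m⁻¹ × 1000):
Invert Athy's law: z = ln(φ₀/φ) / k
z = ln(0.54/0.16) / 0.365 = ln(3.375) / 0.365 = 1.2164 / 0.365 = 3.333 km

3330 m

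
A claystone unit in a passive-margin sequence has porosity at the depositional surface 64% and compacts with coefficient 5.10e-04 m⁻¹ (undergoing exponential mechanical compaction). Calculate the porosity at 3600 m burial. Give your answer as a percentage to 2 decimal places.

10.21%

Working in km (1 km = 1000 m; β in km⁻¹ = β in m⁻¹ × 1000):
n = n₀·exp(−β·z) = 0.64 × exp(−0.51 × 3.6) = 0.64 × exp(−1.836)
  = 0.64 × 0.1595 = 0.1021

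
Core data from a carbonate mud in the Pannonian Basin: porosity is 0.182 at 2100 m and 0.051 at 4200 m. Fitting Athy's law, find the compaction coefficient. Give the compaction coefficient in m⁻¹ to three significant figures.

0.000606 m⁻¹

Working in km (1 km = 1000 m; β in km⁻¹ = β in m⁻¹ × 1000):
Athy: n(z) = n₀ e^(−βz) ⇒ n₁/n₂ = e^{β(z₂−z₁)} ⇒ β = ln(n₁/n₂)/(z₂−z₁)
β = ln(0.182/0.051) / (4.2 − 2.1) = ln(3.569) / 2.1 = 1.2722 / 2.1 = 0.6058 km⁻¹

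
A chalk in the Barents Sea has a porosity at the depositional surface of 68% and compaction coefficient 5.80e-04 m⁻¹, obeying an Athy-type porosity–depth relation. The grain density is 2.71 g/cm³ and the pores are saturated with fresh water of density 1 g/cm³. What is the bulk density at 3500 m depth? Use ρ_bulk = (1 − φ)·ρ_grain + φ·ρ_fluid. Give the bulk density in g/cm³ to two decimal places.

Working in km (1 km = 1000 m; c in km⁻¹ = c in m⁻¹ × 1000):
Porosity at depth: φ = 0.68·exp(−0.58×3.5) = 0.68×0.1313 = 0.0893
Bulk density: ρ_b = (1−φ)ρ_g + φ·ρ_f = 0.9107×2.71 + 0.0893×1
       = 2.468 + 0.089 = 2.557 g/cm³

2.56 g/cm³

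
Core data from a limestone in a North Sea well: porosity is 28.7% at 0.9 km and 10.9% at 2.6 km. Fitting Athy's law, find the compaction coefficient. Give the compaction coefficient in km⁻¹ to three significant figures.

Athy: phi(d) = phi₀ e^(−cd) ⇒ phi₁/phi₂ = e^{c(d₂−d₁)} ⇒ c = ln(phi₁/phi₂)/(d₂−d₁)
c = ln(0.287/0.109) / (2.6 − 0.9) = ln(2.633) / 1.7 = 0.9681 / 1.7 = 0.5695 km⁻¹

0.569 km⁻¹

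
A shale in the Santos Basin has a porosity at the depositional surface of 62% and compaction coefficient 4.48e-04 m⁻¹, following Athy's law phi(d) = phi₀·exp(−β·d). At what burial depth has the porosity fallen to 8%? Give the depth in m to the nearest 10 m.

Working in km (1 km = 1000 m; β in km⁻¹ = β in m⁻¹ × 1000):
Invert Athy's law: d = ln(phi₀/phi) / β
d = ln(0.62/0.08) / 0.448 = ln(7.75) / 0.448 = 2.0477 / 0.448 = 4.571 km

4570 m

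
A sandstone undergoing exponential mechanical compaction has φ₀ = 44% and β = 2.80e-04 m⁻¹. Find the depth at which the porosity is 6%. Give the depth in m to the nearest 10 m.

Working in km (1 km = 1000 m; β in km⁻¹ = β in m⁻¹ × 1000):
Invert Athy's law: d = ln(φ₀/φ) / β
d = ln(0.44/0.06) / 0.28 = ln(7.333) / 0.28 = 1.9924 / 0.28 = 7.116 km

7120 m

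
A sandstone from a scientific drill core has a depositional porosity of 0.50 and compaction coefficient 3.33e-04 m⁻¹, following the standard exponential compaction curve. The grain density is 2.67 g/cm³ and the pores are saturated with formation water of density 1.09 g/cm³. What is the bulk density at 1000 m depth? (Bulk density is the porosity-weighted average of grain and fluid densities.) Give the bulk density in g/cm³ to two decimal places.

2.10 g/cm³

Working in km (1 km = 1000 m; k in km⁻¹ = k in m⁻¹ × 1000):
Porosity at depth: phi = 0.5·exp(−0.333×1) = 0.5×0.7168 = 0.3584
Bulk density: ρ_b = (1−phi)ρ_g + phi·ρ_f = 0.6416×2.67 + 0.3584×1.09
       = 1.713 + 0.391 = 2.104 g/cm³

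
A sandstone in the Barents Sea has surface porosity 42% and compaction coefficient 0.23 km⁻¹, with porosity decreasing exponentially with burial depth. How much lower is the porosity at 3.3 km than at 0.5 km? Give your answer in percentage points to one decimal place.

17.8 percentage points

n(0.5) = 0.42·e^(−0.23×0.5) = 0.3744
n(3.3) = 0.42·e^(−0.23×3.3) = 0.1966
Δn = 0.3744 − 0.1966 = 0.1778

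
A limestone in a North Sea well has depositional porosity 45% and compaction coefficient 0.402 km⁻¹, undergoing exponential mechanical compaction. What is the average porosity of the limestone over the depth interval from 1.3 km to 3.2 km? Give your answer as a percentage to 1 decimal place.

⟨phi⟩ = (1/(d₂−d₁)) ∫ phi₀ e^(−cd) dd = phi₀·(e^(−c·d₁) − e^(−c·d₂)) / (c·(d₂−d₁))
e^(−0.402×1.3) = 0.5930; e^(−0.402×3.2) = 0.2763
⟨phi⟩ = 0.45 × (0.5930 − 0.2763) / (0.402 × 1.9) = 0.45 × 0.4147 = 0.1866

18.7%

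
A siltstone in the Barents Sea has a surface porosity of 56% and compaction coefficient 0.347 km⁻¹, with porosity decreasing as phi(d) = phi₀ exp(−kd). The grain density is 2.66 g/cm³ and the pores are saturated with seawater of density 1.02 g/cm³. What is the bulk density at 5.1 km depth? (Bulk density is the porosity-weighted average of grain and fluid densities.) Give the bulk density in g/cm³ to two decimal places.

Porosity at depth: phi = 0.56·exp(−0.347×5.1) = 0.56×0.1704 = 0.0954
Bulk density: ρ_b = (1−phi)ρ_g + phi·ρ_f = 0.9046×2.66 + 0.0954×1.02
       = 2.406 + 0.097 = 2.504 g/cm³

2.50 g/cm³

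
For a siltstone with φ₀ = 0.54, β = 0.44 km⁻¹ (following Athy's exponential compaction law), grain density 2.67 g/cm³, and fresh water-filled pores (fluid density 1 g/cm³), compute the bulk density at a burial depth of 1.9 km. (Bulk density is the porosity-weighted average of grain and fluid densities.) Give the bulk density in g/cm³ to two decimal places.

Porosity at depth: φ = 0.54·exp(−0.44×1.9) = 0.54×0.4334 = 0.2341
Bulk density: ρ_b = (1−φ)ρ_g + φ·ρ_f = 0.7659×2.67 + 0.2341×1
       = 2.045 + 0.234 = 2.279 g/cm³

2.28 g/cm³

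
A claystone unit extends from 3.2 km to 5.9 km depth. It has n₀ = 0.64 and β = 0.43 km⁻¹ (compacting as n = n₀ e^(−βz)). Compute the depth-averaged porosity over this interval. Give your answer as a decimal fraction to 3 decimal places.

⟨n⟩ = (1/(z₂−z₁)) ∫ n₀ e^(−βz) dz = n₀·(e^(−β·z₁) − e^(−β·z₂)) / (β·(z₂−z₁))
e^(−0.43×3.2) = 0.2526; e^(−0.43×5.9) = 0.0791
⟨n⟩ = 0.64 × (0.2526 − 0.0791) / (0.43 × 2.7) = 0.64 × 0.1494 = 0.0956

0.096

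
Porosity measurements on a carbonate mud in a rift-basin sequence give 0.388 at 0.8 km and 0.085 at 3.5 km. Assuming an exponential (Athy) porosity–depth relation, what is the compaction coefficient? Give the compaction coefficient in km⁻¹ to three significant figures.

Athy: phi(d) = phi₀ e^(−cd) ⇒ phi₁/phi₂ = e^{c(d₂−d₁)} ⇒ c = ln(phi₁/phi₂)/(d₂−d₁)
c = ln(0.388/0.085) / (3.5 − 0.8) = ln(4.565) / 2.7 = 1.5184 / 2.7 = 0.5624 km⁻¹

0.562 km⁻¹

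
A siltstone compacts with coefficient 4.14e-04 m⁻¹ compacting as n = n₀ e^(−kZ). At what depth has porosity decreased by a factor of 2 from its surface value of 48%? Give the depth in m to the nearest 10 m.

Working in km (1 km = 1000 m; k in km⁻¹ = k in m⁻¹ × 1000):
n/n₀ = 1/2 ⇒ exp(−k·Z) = 1/2 ⇒ Z = ln(2) / k
Z = 0.6931 / 0.414 = 1.674 km

1670 m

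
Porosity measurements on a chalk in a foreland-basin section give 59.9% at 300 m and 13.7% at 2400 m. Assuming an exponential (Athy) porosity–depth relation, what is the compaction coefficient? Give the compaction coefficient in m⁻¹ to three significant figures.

Working in km (1 km = 1000 m; c in km⁻¹ = c in m⁻¹ × 1000):
Athy: n(z) = n₀ e^(−cz) ⇒ n₁/n₂ = e^{c(z₂−z₁)} ⇒ c = ln(n₁/n₂)/(z₂−z₁)
c = ln(0.599/0.137) / (2.4 − 0.3) = ln(4.372) / 2.1 = 1.4753 / 2.1 = 0.7025 km⁻¹

0.000703 m⁻¹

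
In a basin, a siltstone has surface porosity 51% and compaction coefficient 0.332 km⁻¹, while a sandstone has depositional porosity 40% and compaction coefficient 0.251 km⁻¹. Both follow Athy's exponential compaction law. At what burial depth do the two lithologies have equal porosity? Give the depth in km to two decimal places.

3.00 km

Set n₀ₐ e^(−βₐz) = n₀ᵦ e^(−βᵦz) ⇒ ln(n₀ₐ/n₀ᵦ) = (βₐ − βᵦ)·z
z = ln(0.51/0.4) / (0.332 − 0.251) = 0.2429 / 0.081 = 2.999 km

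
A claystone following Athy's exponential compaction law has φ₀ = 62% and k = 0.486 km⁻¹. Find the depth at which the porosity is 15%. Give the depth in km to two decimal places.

2.92 km

Invert Athy's law: d = ln(φ₀/φ) / k
d = ln(0.62/0.15) / 0.486 = ln(4.133) / 0.486 = 1.4191 / 0.486 = 2.920 km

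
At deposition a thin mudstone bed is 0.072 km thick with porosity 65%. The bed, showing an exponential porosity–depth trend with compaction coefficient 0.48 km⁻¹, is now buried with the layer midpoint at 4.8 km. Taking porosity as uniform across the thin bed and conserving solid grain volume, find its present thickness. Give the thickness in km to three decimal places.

0.027 km

Porosity at 4.8 km: phi = 0.65·exp(−0.48×4.8) = 0.0649
Solid-volume conservation: h(1−phi) = h₀(1−phi₀) ⇒ h = h₀·(1−phi₀)/(1−phi)
h = 0.072 × (1 − 0.65)/(1 − 0.0649) = 0.072 × 0.3743 = 0.0269 km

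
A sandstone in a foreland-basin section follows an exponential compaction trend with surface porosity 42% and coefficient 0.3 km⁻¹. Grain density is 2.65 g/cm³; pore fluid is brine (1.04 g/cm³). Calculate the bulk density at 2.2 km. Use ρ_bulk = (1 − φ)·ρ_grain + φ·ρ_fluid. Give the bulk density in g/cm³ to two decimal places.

Porosity at depth: n = 0.42·exp(−0.3×2.2) = 0.42×0.5169 = 0.2171
Bulk density: ρ_b = (1−n)ρ_g + n·ρ_f = 0.7829×2.65 + 0.2171×1.04
       = 2.075 + 0.226 = 2.301 g/cm³

2.30 g/cm³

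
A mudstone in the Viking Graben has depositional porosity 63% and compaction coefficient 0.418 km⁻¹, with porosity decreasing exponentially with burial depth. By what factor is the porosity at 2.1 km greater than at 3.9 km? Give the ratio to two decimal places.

2.12

phi(d₁)/phi(d₂) = e^(−β·d₁)/e^(−β·d₂) = e^{β(d₂−d₁)}
= exp(0.418 × 1.8) = exp(0.7524) = 2.1221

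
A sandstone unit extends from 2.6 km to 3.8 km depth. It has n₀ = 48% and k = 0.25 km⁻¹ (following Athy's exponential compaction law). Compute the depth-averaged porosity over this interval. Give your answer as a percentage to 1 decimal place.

⟨n⟩ = (1/(d₂−d₁)) ∫ n₀ e^(−kd) dd = n₀·(e^(−k·d₁) − e^(−k·d₂)) / (k·(d₂−d₁))
e^(−0.25×2.6) = 0.5220; e^(−0.25×3.8) = 0.3867
⟨n⟩ = 0.48 × (0.5220 − 0.3867) / (0.25 × 1.2) = 0.48 × 0.4510 = 0.2165

21.6%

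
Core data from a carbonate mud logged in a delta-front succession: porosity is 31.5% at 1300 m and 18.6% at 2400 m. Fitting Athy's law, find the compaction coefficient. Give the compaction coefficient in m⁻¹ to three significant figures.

Working in km (1 km = 1000 m; k in km⁻¹ = k in m⁻¹ × 1000):
Athy: n(Z) = n₀ e^(−kZ) ⇒ n₁/n₂ = e^{k(Z₂−Z₁)} ⇒ k = ln(n₁/n₂)/(Z₂−Z₁)
k = ln(0.315/0.186) / (2.4 − 1.3) = ln(1.694) / 1.1 = 0.5268 / 1.1 = 0.4789 km⁻¹

0.000479 m⁻¹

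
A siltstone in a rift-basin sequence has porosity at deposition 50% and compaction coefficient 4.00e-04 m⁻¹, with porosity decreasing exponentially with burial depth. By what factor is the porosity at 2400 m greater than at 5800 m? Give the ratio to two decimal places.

Working in km (1 km = 1000 m; k in km⁻¹ = k in m⁻¹ × 1000):
phi(Z₁)/phi(Z₂) = e^(−k·Z₁)/e^(−k·Z₂) = e^{k(Z₂−Z₁)}
= exp(0.4 × 3.4) = exp(1.36) = 3.8962

3.90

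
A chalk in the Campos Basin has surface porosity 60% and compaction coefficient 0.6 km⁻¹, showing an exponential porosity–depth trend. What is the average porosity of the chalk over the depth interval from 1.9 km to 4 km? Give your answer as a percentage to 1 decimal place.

⟨phi⟩ = (1/(Z₂−Z₁)) ∫ phi₀ e^(−cZ) dZ = phi₀·(e^(−c·Z₁) − e^(−c·Z₂)) / (c·(Z₂−Z₁))
e^(−0.6×1.9) = 0.3198; e^(−0.6×4) = 0.0907
⟨phi⟩ = 0.6 × (0.3198 − 0.0907) / (0.6 × 2.1) = 0.6 × 0.1818 = 0.1091

10.9%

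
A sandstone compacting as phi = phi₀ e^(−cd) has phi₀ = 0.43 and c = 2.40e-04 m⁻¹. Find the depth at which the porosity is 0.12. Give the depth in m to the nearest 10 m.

5320 m

Working in km (1 km = 1000 m; c in km⁻¹ = c in m⁻¹ × 1000):
Invert Athy's law: d = ln(phi₀/phi) / c
d = ln(0.43/0.12) / 0.24 = ln(3.583) / 0.24 = 1.2763 / 0.24 = 5.318 km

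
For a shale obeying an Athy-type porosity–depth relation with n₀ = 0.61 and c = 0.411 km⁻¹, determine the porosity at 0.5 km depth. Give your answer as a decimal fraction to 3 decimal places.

n = n₀·exp(−c·d) = 0.61 × exp(−0.411 × 0.5) = 0.61 × exp(−0.2055)
  = 0.61 × 0.8142 = 0.4967

0.497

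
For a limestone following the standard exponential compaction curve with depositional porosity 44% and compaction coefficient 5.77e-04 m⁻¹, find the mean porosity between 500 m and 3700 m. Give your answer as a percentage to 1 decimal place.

Working in km (1 km = 1000 m; k in km⁻¹ = k in m⁻¹ × 1000):
⟨phi⟩ = (1/(z₂−z₁)) ∫ phi₀ e^(−kz) dz = phi₀·(e^(−k·z₁) − e^(−k·z₂)) / (k·(z₂−z₁))
e^(−0.577×0.5) = 0.7494; e^(−0.577×3.7) = 0.1183
⟨phi⟩ = 0.44 × (0.7494 − 0.1183) / (0.577 × 3.2) = 0.44 × 0.3418 = 0.1504

15.0%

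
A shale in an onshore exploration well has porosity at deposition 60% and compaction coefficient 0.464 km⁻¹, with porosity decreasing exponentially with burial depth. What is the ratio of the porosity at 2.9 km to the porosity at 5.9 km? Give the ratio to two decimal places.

4.02

phi(Z₁)/phi(Z₂) = e^(−k·Z₁)/e^(−k·Z₂) = e^{k(Z₂−Z₁)}
= exp(0.464 × 3) = exp(1.392) = 4.0229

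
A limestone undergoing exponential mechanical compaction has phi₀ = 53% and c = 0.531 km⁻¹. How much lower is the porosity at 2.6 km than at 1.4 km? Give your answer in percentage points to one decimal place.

phi(1.4) = 0.53·e^(−0.531×1.4) = 0.2520
phi(2.6) = 0.53·e^(−0.531×2.6) = 0.1333
Δphi = 0.2520 − 0.1333 = 0.1188

11.9 percentage points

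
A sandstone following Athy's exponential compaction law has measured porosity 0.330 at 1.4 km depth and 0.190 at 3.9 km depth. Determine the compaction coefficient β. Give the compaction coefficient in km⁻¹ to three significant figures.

Athy: n(Z) = n₀ e^(−βZ) ⇒ n₁/n₂ = e^{β(Z₂−Z₁)} ⇒ β = ln(n₁/n₂)/(Z₂−Z₁)
β = ln(0.33/0.19) / (3.9 − 1.4) = ln(1.737) / 2.5 = 0.5521 / 2.5 = 0.2208 km⁻¹

0.221 km⁻¹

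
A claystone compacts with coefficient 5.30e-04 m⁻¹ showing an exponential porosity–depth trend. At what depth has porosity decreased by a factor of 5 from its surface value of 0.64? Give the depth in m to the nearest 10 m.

3040 m

Working in km (1 km = 1000 m; k in km⁻¹ = k in m⁻¹ × 1000):
n/n₀ = 1/5 ⇒ exp(−k·z) = 1/5 ⇒ z = ln(5) / k
z = 1.6094 / 0.53 = 3.037 km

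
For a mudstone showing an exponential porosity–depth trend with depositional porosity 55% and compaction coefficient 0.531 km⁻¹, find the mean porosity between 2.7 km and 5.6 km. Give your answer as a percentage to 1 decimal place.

6.7%

⟨φ⟩ = (1/(z₂−z₁)) ∫ φ₀ e^(−kz) dz = φ₀·(e^(−k·z₁) − e^(−k·z₂)) / (k·(z₂−z₁))
e^(−0.531×2.7) = 0.2384; e^(−0.531×5.6) = 0.0511
⟨φ⟩ = 0.55 × (0.2384 − 0.0511) / (0.531 × 2.9) = 0.55 × 0.1216 = 0.0669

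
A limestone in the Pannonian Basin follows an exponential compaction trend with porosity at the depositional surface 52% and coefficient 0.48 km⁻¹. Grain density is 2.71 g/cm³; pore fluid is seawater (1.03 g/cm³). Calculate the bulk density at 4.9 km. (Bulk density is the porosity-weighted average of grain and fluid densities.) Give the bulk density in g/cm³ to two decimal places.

Porosity at depth: φ = 0.52·exp(−0.48×4.9) = 0.52×0.0952 = 0.0495
Bulk density: ρ_b = (1−φ)ρ_g + φ·ρ_f = 0.9505×2.71 + 0.0495×1.03
       = 2.576 + 0.051 = 2.627 g/cm³

2.63 g/cm³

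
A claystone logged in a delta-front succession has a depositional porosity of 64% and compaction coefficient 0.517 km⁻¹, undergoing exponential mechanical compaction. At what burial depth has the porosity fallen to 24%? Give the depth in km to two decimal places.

Invert Athy's law: z = ln(n₀/n) / β
z = ln(0.64/0.24) / 0.517 = ln(2.667) / 0.517 = 0.9808 / 0.517 = 1.897 km

1.90 km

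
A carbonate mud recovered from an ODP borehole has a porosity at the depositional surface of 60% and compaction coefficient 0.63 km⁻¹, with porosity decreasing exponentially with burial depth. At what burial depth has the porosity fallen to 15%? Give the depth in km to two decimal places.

2.20 km

Invert Athy's law: z = ln(phi₀/phi) / c
z = ln(0.6/0.15) / 0.63 = ln(4) / 0.63 = 1.3863 / 0.63 = 2.200 km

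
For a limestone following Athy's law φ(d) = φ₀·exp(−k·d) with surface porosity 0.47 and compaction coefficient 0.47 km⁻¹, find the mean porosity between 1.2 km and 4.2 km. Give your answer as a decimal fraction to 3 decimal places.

0.143

⟨φ⟩ = (1/(d₂−d₁)) ∫ φ₀ e^(−kd) dd = φ₀·(e^(−k·d₁) − e^(−k·d₂)) / (k·(d₂−d₁))
e^(−0.47×1.2) = 0.5689; e^(−0.47×4.2) = 0.1389
⟨φ⟩ = 0.47 × (0.5689 − 0.1389) / (0.47 × 3) = 0.47 × 0.3050 = 0.1433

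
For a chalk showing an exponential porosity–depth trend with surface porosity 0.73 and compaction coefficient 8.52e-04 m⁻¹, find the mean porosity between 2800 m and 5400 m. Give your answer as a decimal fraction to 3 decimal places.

0.027

Working in km (1 km = 1000 m; β in km⁻¹ = β in m⁻¹ × 1000):
⟨n⟩ = (1/(z₂−z₁)) ∫ n₀ e^(−βz) dz = n₀·(e^(−β·z₁) − e^(−β·z₂)) / (β·(z₂−z₁))
e^(−0.852×2.8) = 0.0920; e^(−0.852×5.4) = 0.0100
⟨n⟩ = 0.73 × (0.0920 − 0.0100) / (0.852 × 2.6) = 0.73 × 0.0370 = 0.0270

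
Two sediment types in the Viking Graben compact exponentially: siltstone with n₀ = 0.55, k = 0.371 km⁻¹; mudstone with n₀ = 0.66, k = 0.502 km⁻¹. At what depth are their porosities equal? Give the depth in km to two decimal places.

Set n₀ₐ e^(−kₐd) = n₀ᵦ e^(−kᵦd) ⇒ ln(n₀ₐ/n₀ᵦ) = (kₐ − kᵦ)·d
d = ln(0.55/0.66) / (0.371 − 0.502) = -0.1823 / -0.131 = 1.392 km

1.39 km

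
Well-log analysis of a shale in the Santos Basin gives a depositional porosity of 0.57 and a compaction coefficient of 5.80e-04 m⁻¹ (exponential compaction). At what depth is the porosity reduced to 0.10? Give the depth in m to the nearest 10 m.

Working in km (1 km = 1000 m; c in km⁻¹ = c in m⁻¹ × 1000):
Invert Athy's law: z = ln(φ₀/φ) / c
z = ln(0.57/0.1) / 0.58 = ln(5.7) / 0.58 = 1.7405 / 0.58 = 3.001 km

3000 m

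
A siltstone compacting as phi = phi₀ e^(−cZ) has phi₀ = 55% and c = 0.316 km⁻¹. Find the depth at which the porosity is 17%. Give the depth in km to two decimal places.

Invert Athy's law: Z = ln(phi₀/phi) / c
Z = ln(0.55/0.17) / 0.316 = ln(3.235) / 0.316 = 1.1741 / 0.316 = 3.716 km

3.72 km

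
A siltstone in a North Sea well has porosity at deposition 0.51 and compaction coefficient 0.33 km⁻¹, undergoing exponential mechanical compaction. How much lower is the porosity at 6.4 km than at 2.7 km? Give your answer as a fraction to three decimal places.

0.148

φ(2.7) = 0.51·e^(−0.33×2.7) = 0.2092
φ(6.4) = 0.51·e^(−0.33×6.4) = 0.0617
Δφ = 0.2092 − 0.0617 = 0.1475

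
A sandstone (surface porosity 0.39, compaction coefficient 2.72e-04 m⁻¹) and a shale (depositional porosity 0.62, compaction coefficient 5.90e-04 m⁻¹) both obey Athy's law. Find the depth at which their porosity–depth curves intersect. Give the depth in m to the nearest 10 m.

1460 m

Working in km (1 km = 1000 m; k in km⁻¹ = k in m⁻¹ × 1000):
Set n₀ₐ e^(−kₐd) = n₀ᵦ e^(−kᵦd) ⇒ ln(n₀ₐ/n₀ᵦ) = (kₐ − kᵦ)·d
d = ln(0.39/0.62) / (0.272 − 0.59) = -0.4636 / -0.318 = 1.458 km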